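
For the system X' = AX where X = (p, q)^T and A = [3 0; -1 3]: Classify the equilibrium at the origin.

A = [[3,0],[-1,3]]; det(A-λI) = λ^2 - 6λ + 9.
repeated λ = 3 with a single eigenvector.

unstable improper node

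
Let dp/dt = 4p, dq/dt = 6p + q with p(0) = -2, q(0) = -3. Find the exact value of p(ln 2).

A = [[4,0],[6,1]]; eigenvalues λ = 1, 4.
Eigenvectors: (0,1) for λ=1, (1,2) for λ=4.
From the initial condition, c_1 = 1, c_2 = -2.
p(ln 2) = (1)(2^1)(0) + (-2)(2^4)(1) = -32.

-32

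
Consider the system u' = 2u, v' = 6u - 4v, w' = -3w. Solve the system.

Coefficient matrix A = [[2, 0, 0], [6, -4, 0], [0, 0, -3]].
det(A - λI) = 0 gives eigenvalues λ = -4, 2, -3.
For λ=-4: eigenvector (0,1,0).
For λ=2: eigenvector (-1,-1,0).
For λ=-3: eigenvector (0,0,1).
General solution: K_1e^(-4t)(0,1,0) + K_2e^(2t)(-1,-1,0) + K_3e^(-3t)(0,0,1).

u(t) = -K_2e^(2t), v(t) = K_1e^(-4t) - K_2e^(2t), w(t) = K_3e^(-3t)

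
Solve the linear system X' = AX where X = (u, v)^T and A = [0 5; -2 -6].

Coefficient matrix A = [[0, 5], [-2, -6]].
Characteristic polynomial det(A - λI) = λ^2 + 6λ + 10 = 0.
Eigenvalues λ = -3 ± i (complex conjugate pair).
For λ=-3+i: an eigenvector is (-2,1) - i(-1,1) = (-2 + i, 1 - i).
A real fundamental pair from Re and Im of e^((-3+i)t)v: X_1 = e^(-3t)(cos(t)·(-2,1) + sin(t)·(-1,1)), X_2 = e^(-3t)(sin(t)·(-2,1) - cos(t)·(-1,1)).
General solution: C_1X_1 + C_2X_2.

u(t) = -C_1e^(-3t)sin(t) - 2C_1e^(-3t)cos(t) - 2C_2e^(-3t)sin(t) + C_2e^(-3t)cos(t), v(t) = C_1e^(-3t)sin(t) + C_1e^(-3t)cos(t) + C_2e^(-3t)sin(t) - C_2e^(-3t)cos(t)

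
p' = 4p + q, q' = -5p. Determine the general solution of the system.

Coefficient matrix A = [[4, 1], [-5, 0]].
Characteristic polynomial det(A - λI) = λ^2 - 4λ + 5 = 0.
Eigenvalues λ = 2 ± i (complex conjugate pair).
For λ=2+i: an eigenvector is (-1,2) - i(0,1) = (-1, 2 - i).
A real fundamental pair from Re and Im of e^((2+i)t)v: X_1 = e^(2t)(cos(t)·(-1,2) + sin(t)·(0,1)), X_2 = e^(2t)(sin(t)·(-1,2) - cos(t)·(0,1)).
General solution: c_1X_1 + c_2X_2.

p(t) = -c_1e^(2t)cos(t) - c_2e^(2t)sin(t), q(t) = c_1e^(2t)sin(t) + 2c_1e^(2t)cos(t) + 2c_2e^(2t)sin(t) - c_2e^(2t)cos(t)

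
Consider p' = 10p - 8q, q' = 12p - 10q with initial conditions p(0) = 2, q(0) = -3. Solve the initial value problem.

p(t) = 12e^(2t) - 10e^(-2t), q(t) = 12e^(2t) - 15e^(-2t)

Coefficient matrix A = [[10, -8], [12, -10]].
Characteristic polynomial det(A - λI) = λ^2 - 4 = 0.
Eigenvalues λ = 2, -2.
For λ=2: (A-λI) row 1 is [8, -8], so an eigenvector is (1, 1).
For λ=-2: (A-λI) row 1 is [12, -8], so an eigenvector is (2, 3).
General solution: K_1e^(2t)(1,1) + K_2e^(-2t)(2,3).
Applying p(0)=2, q(0)=-3 gives K_1=12, K_2=-5.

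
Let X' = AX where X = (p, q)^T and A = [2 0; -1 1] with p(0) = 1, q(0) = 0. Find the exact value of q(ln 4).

-12

A = [[2,0],[-1,1]]; eigenvalues λ = 2, 1.
Eigenvectors: (-1,1) for λ=2, (0,-1) for λ=1.
From the initial condition, c_1 = -1, c_2 = -1.
q(ln 4) = (-1)(4^2)(1) + (-1)(4^1)(-1) = -12.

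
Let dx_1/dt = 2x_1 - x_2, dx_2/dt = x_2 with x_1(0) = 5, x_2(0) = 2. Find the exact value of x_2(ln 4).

8

A = [[2,-1],[0,1]]; eigenvalues λ = 2, 1.
Eigenvectors: (-1,0) for λ=2, (1,1) for λ=1.
From the initial condition, c_1 = -3, c_2 = 2.
x_2(ln 4) = (-3)(4^2)(0) + (2)(4^1)(1) = 8.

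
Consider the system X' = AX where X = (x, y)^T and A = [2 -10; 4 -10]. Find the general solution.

Coefficient matrix A = [[2, -10], [4, -10]].
Characteristic polynomial det(A - λI) = λ^2 + 8λ + 20 = 0.
Eigenvalues λ = -4 ± 2i (complex conjugate pair).
For λ=-4+2i: an eigenvector is (2,1) - i(1,1) = (2 - i, 1 - i).
A real fundamental pair from Re and Im of e^((-4+2i)t)v: X_1 = e^(-4t)(cos(2t)·(2,1) + sin(2t)·(1,1)), X_2 = e^(-4t)(sin(2t)·(2,1) - cos(2t)·(1,1)).
General solution: C_1X_1 + C_2X_2.

x(t) = C_1e^(-4t)sin(2t) + 2C_1e^(-4t)cos(2t) + 2C_2e^(-4t)sin(2t) - C_2e^(-4t)cos(2t), y(t) = C_1e^(-4t)sin(2t) + C_1e^(-4t)cos(2t) + C_2e^(-4t)sin(2t) - C_2e^(-4t)cos(2t)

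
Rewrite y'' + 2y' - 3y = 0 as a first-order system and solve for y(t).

y(t) = c_1e^(t) + c_2e^(-3t)

Let x_1 = y, x_2 = y'. Then x_1' = x_2 and x_2' = 3x_1 - 2x_2.
A = [[0,1],[3,-2]]; det(A-λI) = λ^2 + 2λ - 3.
Eigenvalues λ = 1, -3 with eigenvectors (1,1), (1,-3).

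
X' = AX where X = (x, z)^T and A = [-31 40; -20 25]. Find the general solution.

Coefficient matrix A = [[-31, 40], [-20, 25]].
Characteristic polynomial det(A - λI) = λ^2 + 6λ + 25 = 0.
Eigenvalues λ = -3 ± 4i (complex conjugate pair).
For λ=-3+4i: an eigenvector is (-3,-2) - i(1,1) = (-3 - i, -2 - i).
A real fundamental pair from Re and Im of e^((-3+4i)t)v: X_1 = e^(-3t)(cos(4t)·(-3,-2) + sin(4t)·(1,1)), X_2 = e^(-3t)(sin(4t)·(-3,-2) - cos(4t)·(1,1)).
General solution: C_1X_1 + C_2X_2.

x(t) = C_1e^(-3t)sin(4t) - 3C_1e^(-3t)cos(4t) - 3C_2e^(-3t)sin(4t) - C_2e^(-3t)cos(4t), z(t) = C_1e^(-3t)sin(4t) - 2C_1e^(-3t)cos(4t) - 2C_2e^(-3t)sin(4t) - C_2e^(-3t)cos(4t)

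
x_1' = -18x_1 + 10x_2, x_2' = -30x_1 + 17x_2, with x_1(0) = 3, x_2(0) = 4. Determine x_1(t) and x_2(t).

Coefficient matrix A = [[-18, 10], [-30, 17]].
Characteristic polynomial det(A - λI) = λ^2 + λ - 6 = 0.
Eigenvalues λ = -3, 2.
For λ=-3: (A-λI) row 1 is [-15, 10], so an eigenvector is (2, 3).
For λ=2: (A-λI) row 1 is [-20, 10], so an eigenvector is (-1, -2).
General solution: c_1e^(-3t)(2,3) + c_2e^(2t)(-1,-2).
Applying x_1(0)=3, x_2(0)=4 gives c_1=2, c_2=1.

x_1(t) = -e^(2t) + 4e^(-3t), x_2(t) = -2e^(2t) + 6e^(-3t)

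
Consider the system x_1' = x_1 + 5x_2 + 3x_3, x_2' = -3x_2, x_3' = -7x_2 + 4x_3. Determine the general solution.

Coefficient matrix A = [[1, 5, 3], [0, -3, 0], [0, -7, 4]].
det(A - λI) = 0 gives eigenvalues λ = -3, 1, 4.
For λ=-3: eigenvector (-2,1,1).
For λ=1: eigenvector (1,0,0).
For λ=4: eigenvector (1,0,1).
General solution: K_1e^(-3t)(-2,1,1) + K_2e^(t)(1,0,0) + K_3e^(4t)(1,0,1).

x_1(t) = -2K_1e^(-3t) + K_2e^(t) + K_3e^(4t), x_2(t) = K_1e^(-3t), x_3(t) = K_1e^(-3t) + K_3e^(4t)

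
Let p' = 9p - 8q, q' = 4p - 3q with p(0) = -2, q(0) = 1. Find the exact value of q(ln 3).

-717

A = [[9,-8],[4,-3]]; eigenvalues λ = 5, 1.
Eigenvectors: (-2,-1) for λ=5, (1,1) for λ=1.
From the initial condition, c_1 = 3, c_2 = 4.
q(ln 3) = (3)(3^5)(-1) + (4)(3^1)(1) = -717.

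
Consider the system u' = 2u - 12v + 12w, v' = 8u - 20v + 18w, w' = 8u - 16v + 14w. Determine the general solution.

Coefficient matrix A = [[2, -12, 12], [8, -20, 18], [8, -16, 14]].
det(A - λI) = 0 gives eigenvalues λ = 2, -4, -2.
For λ=2: eigenvector (1,2,2).
For λ=-4: eigenvector (2,1,0).
For λ=-2: eigenvector (0,1,1).
General solution: K_1e^(2t)(1,2,2) + K_2e^(-4t)(2,1,0) + K_3e^(-2t)(0,1,1).

u(t) = K_1e^(2t) + 2K_2e^(-4t), v(t) = 2K_1e^(2t) + K_2e^(-4t) + K_3e^(-2t), w(t) = 2K_1e^(2t) + K_3e^(-2t)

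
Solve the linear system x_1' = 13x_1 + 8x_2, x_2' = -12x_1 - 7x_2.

Coefficient matrix A = [[13, 8], [-12, -7]].
Characteristic polynomial det(A - λI) = λ^2 - 6λ + 5 = 0.
Eigenvalues λ = 5, 1.
For λ=5: (A-λI) row 1 is [8, 8], so an eigenvector is (1, -1).
For λ=1: (A-λI) row 1 is [12, 8], so an eigenvector is (-2, 3).
General solution: c_1e^(5t)(1,-1) + c_2e^(t)(-2,3).

x_1(t) = c_1e^(5t) - 2c_2e^(t), x_2(t) = -c_1e^(5t) + 3c_2e^(t)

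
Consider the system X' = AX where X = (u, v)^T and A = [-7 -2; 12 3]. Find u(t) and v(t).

u(t) = c_1e^(-3t) - c_2e^(-t), v(t) = -2c_1e^(-3t) + 3c_2e^(-t)

Coefficient matrix A = [[-7, -2], [12, 3]].
Characteristic polynomial det(A - λI) = λ^2 + 4λ + 3 = 0.
Eigenvalues λ = -3, -1.
For λ=-3: (A-λI) row 1 is [-4, -2], so an eigenvector is (1, -2).
For λ=-1: (A-λI) row 1 is [-6, -2], so an eigenvector is (-1, 3).
General solution: c_1e^(-3t)(1,-2) + c_2e^(-t)(-1,3).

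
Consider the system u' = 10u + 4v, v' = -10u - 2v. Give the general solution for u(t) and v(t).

u(t) = K_1e^(4t)sin(2t) - K_1e^(4t)cos(2t) - K_2e^(4t)sin(2t) - K_2e^(4t)cos(2t), v(t) = -K_1e^(4t)sin(2t) + 2K_1e^(4t)cos(2t) + 2K_2e^(4t)sin(2t) + K_2e^(4t)cos(2t)

Coefficient matrix A = [[10, 4], [-10, -2]].
Characteristic polynomial det(A - λI) = λ^2 - 8λ + 20 = 0.
Eigenvalues λ = 4 ± 2i (complex conjugate pair).
For λ=4+2i: an eigenvector is (-1,2) - i(1,-1) = (-1 - i, 2 + i).
A real fundamental pair from Re and Im of e^((4+2i)t)v: X_1 = e^(4t)(cos(2t)·(-1,2) + sin(2t)·(1,-1)), X_2 = e^(4t)(sin(2t)·(-1,2) - cos(2t)·(1,-1)).
General solution: K_1X_1 + K_2X_2.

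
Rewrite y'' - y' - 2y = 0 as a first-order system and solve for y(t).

y(t) = K_1e^(-t) + K_2e^(2t)

Let x_1 = y, x_2 = y'. Then x_1' = x_2 and x_2' = 2x_1 + x_2.
A = [[0,1],[2,1]]; det(A-λI) = λ^2 - λ - 2.
Eigenvalues λ = -1, 2 with eigenvectors (1,-1), (1,2).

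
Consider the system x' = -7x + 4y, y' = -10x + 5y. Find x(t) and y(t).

x(t) = c_1e^(-t)sin(2t) + c_1e^(-t)cos(2t) + c_2e^(-t)sin(2t) - c_2e^(-t)cos(2t), y(t) = c_1e^(-t)sin(2t) + 2c_1e^(-t)cos(2t) + 2c_2e^(-t)sin(2t) - c_2e^(-t)cos(2t)

Coefficient matrix A = [[-7, 4], [-10, 5]].
Characteristic polynomial det(A - λI) = λ^2 + 2λ + 5 = 0.
Eigenvalues λ = -1 ± 2i (complex conjugate pair).
For λ=-1+2i: an eigenvector is (1,2) - i(1,1) = (1 - i, 2 - i).
A real fundamental pair from Re and Im of e^((-1+2i)t)v: X_1 = e^(-t)(cos(2t)·(1,2) + sin(2t)·(1,1)), X_2 = e^(-t)(sin(2t)·(1,2) - cos(2t)·(1,1)).
General solution: c_1X_1 + c_2X_2.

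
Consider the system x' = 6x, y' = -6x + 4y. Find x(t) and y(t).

Coefficient matrix A = [[6, 0], [-6, 4]].
Characteristic polynomial det(A - λI) = λ^2 - 10λ + 24 = 0.
Eigenvalues λ = 6, 4.
For λ=6: (A-λI) row 2 is [-6, -2], so an eigenvector is (1, -3).
For λ=4: (A-λI) row 1 is [2, 0], so an eigenvector is (0, -1).
General solution: C_1e^(6t)(1,-3) + C_2e^(4t)(0,-1).

x(t) = C_1e^(6t), y(t) = -3C_1e^(6t) - C_2e^(4t)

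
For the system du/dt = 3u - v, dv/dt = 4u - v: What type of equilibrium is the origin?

A = [[3,-1],[4,-1]]; det(A-λI) = λ^2 - 2λ + 1.
repeated λ = 1 with a single eigenvector.

unstable improper node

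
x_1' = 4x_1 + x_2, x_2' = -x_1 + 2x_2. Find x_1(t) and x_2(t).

Coefficient matrix A = [[4, 1], [-1, 2]].
Characteristic polynomial det(A - λI) = λ^2 - 6λ + 9 = 0.
Single eigenvalue λ = 3 with algebraic multiplicity 2.
Eigenvector v = (-1,1); generalized eigenvector w with (A-λI)w=v is (-1,0).
General solution: e^(3t)[c_1·v + c_2·(t·v + w)].

x_1(t) = -c_1e^(3t) - c_2te^(3t) - c_2e^(3t), x_2(t) = c_1e^(3t) + c_2te^(3t)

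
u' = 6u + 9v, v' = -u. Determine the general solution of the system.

u(t) = 3C_1e^(3t) + 3C_2te^(3t) - 2C_2e^(3t), v(t) = -C_1e^(3t) - C_2te^(3t) + C_2e^(3t)

Coefficient matrix A = [[6, 9], [-1, 0]].
Characteristic polynomial det(A - λI) = λ^2 - 6λ + 9 = 0.
Single eigenvalue λ = 3 with algebraic multiplicity 2.
Eigenvector v = (3,-1); generalized eigenvector w with (A-λI)w=v is (-2,1).
General solution: e^(3t)[C_1·v + C_2·(t·v + w)].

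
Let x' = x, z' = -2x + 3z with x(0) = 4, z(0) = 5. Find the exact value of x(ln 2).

A = [[1,0],[-2,3]]; eigenvalues λ = 3, 1.
Eigenvectors: (0,1) for λ=3, (-1,-1) for λ=1.
From the initial condition, c_1 = 1, c_2 = -4.
x(ln 2) = (1)(2^3)(0) + (-4)(2^1)(-1) = 8.

8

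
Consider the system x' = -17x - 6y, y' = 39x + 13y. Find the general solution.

Coefficient matrix A = [[-17, -6], [39, 13]].
Characteristic polynomial det(A - λI) = λ^2 + 4λ + 13 = 0.
Eigenvalues λ = -2 ± 3i (complex conjugate pair).
For λ=-2+3i: an eigenvector is (-1,2) - i(1,-3) = (-1 - i, 2 + 3i).
A real fundamental pair from Re and Im of e^((-2+3i)t)v: X_1 = e^(-2t)(cos(3t)·(-1,2) + sin(3t)·(1,-3)), X_2 = e^(-2t)(sin(3t)·(-1,2) - cos(3t)·(1,-3)).
General solution: C_1X_1 + C_2X_2.

x(t) = C_1e^(-2t)sin(3t) - C_1e^(-2t)cos(3t) - C_2e^(-2t)sin(3t) - C_2e^(-2t)cos(3t), y(t) = -3C_1e^(-2t)sin(3t) + 2C_1e^(-2t)cos(3t) + 2C_2e^(-2t)sin(3t) + 3C_2e^(-2t)cos(3t)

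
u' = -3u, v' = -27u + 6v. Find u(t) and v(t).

u(t) = -K_1e^(-3t), v(t) = -3K_1e^(-3t) + K_2e^(6t)

Coefficient matrix A = [[-3, 0], [-27, 6]].
Characteristic polynomial det(A - λI) = λ^2 - 3λ - 18 = 0.
Eigenvalues λ = -3, 6.
For λ=-3: (A-λI) row 2 is [-27, 9], so an eigenvector is (-1, -3).
For λ=6: (A-λI) row 1 is [-9, 0], so an eigenvector is (0, 1).
General solution: K_1e^(-3t)(-1,-3) + K_2e^(6t)(0,1).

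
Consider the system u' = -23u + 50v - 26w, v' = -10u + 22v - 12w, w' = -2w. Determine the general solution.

Coefficient matrix A = [[-23, 50, -26], [-10, 22, -12], [0, 0, -2]].
det(A - λI) = 0 gives eigenvalues λ = -2, 2, -3.
For λ=-2: eigenvector (-6,-2,1).
For λ=2: eigenvector (2,1,0).
For λ=-3: eigenvector (5,2,0).
General solution: c_1e^(-2t)(-6,-2,1) + c_2e^(2t)(2,1,0) + c_3e^(-3t)(5,2,0).

u(t) = -6c_1e^(-2t) + 2c_2e^(2t) + 5c_3e^(-3t), v(t) = -2c_1e^(-2t) + c_2e^(2t) + 2c_3e^(-3t), w(t) = c_1e^(-2t)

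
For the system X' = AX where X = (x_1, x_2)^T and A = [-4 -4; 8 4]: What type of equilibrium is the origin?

center

A = [[-4,-4],[8,4]]; det(A-λI) = λ^2 + 16.
λ = 0 ± 4i: zero real part.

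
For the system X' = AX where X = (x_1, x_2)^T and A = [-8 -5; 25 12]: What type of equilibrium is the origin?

A = [[-8,-5],[25,12]]; det(A-λI) = λ^2 - 4λ + 29.
λ = 2 ± 5i: positive real part.

unstable spiral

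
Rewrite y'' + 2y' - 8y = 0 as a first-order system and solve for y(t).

y(t) = c_1e^(-4t) + c_2e^(2t)

Let x_1 = y, x_2 = y'. Then x_1' = x_2 and x_2' = 8x_1 - 2x_2.
A = [[0,1],[8,-2]]; det(A-λI) = λ^2 + 2λ - 8.
Eigenvalues λ = -4, 2 with eigenvectors (1,-4), (1,2).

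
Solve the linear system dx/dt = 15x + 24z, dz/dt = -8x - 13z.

Coefficient matrix A = [[15, 24], [-8, -13]].
Characteristic polynomial det(A - λI) = λ^2 - 2λ - 3 = 0.
Eigenvalues λ = -1, 3.
For λ=-1: (A-λI) row 1 is [16, 24], so an eigenvector is (3, -2).
For λ=3: (A-λI) row 1 is [12, 24], so an eigenvector is (2, -1).
General solution: c_1e^(-t)(3,-2) + c_2e^(3t)(2,-1).

x(t) = 3c_1e^(-t) + 2c_2e^(3t), z(t) = -2c_1e^(-t) - c_2e^(3t)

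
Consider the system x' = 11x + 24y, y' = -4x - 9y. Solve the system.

Coefficient matrix A = [[11, 24], [-4, -9]].
Characteristic polynomial det(A - λI) = λ^2 - 2λ - 3 = 0.
Eigenvalues λ = 3, -1.
For λ=3: (A-λI) row 1 is [8, 24], so an eigenvector is (3, -1).
For λ=-1: (A-λI) row 1 is [12, 24], so an eigenvector is (2, -1).
General solution: C_1e^(3t)(3,-1) + C_2e^(-t)(2,-1).

x(t) = 3C_1e^(3t) + 2C_2e^(-t), y(t) = -C_1e^(3t) - C_2e^(-t)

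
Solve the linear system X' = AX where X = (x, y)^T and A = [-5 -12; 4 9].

x(t) = -3C_1e^(3t) - 2C_2e^(t), y(t) = 2C_1e^(3t) + C_2e^(t)

Coefficient matrix A = [[-5, -12], [4, 9]].
Characteristic polynomial det(A - λI) = λ^2 - 4λ + 3 = 0.
Eigenvalues λ = 3, 1.
For λ=3: (A-λI) row 1 is [-8, -12], so an eigenvector is (-3, 2).
For λ=1: (A-λI) row 1 is [-6, -12], so an eigenvector is (-2, 1).
General solution: C_1e^(3t)(-3,2) + C_2e^(t)(-2,1).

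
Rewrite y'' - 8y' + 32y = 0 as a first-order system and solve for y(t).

y(t) = C_1e^(4t)cos(4t) + C_2e^(4t)sin(4t)

Let x_1 = y, x_2 = y'. Then x_1' = x_2 and x_2' = -32x_1 + 8x_2.
A = [[0,1],[-32,8]]; det(A-λI) = λ^2 - 8λ + 32.
Eigenvalues λ = 4 ± 4i.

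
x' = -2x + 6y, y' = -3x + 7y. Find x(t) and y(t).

x(t) = K_1e^(4t) + 2K_2e^(t), y(t) = K_1e^(4t) + K_2e^(t)

Coefficient matrix A = [[-2, 6], [-3, 7]].
Characteristic polynomial det(A - λI) = λ^2 - 5λ + 4 = 0.
Eigenvalues λ = 4, 1.
For λ=4: (A-λI) row 1 is [-6, 6], so an eigenvector is (1, 1).
For λ=1: (A-λI) row 1 is [-3, 6], so an eigenvector is (2, 1).
General solution: K_1e^(4t)(1,1) + K_2e^(t)(2,1).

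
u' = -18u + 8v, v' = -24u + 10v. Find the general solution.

Coefficient matrix A = [[-18, 8], [-24, 10]].
Characteristic polynomial det(A - λI) = λ^2 + 8λ + 12 = 0.
Eigenvalues λ = -6, -2.
For λ=-6: (A-λI) row 1 is [-12, 8], so an eigenvector is (-2, -3).
For λ=-2: (A-λI) row 1 is [-16, 8], so an eigenvector is (-1, -2).
General solution: C_1e^(-6t)(-2,-3) + C_2e^(-2t)(-1,-2).

u(t) = -2C_1e^(-6t) - C_2e^(-2t), v(t) = -3C_1e^(-6t) - 2C_2e^(-2t)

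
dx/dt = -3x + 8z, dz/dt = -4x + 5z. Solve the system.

x(t) = -c_1e^(t)sin(4t) + c_1e^(t)cos(4t) + c_2e^(t)sin(4t) + c_2e^(t)cos(4t), z(t) = -c_1e^(t)sin(4t) + c_2e^(t)cos(4t)

Coefficient matrix A = [[-3, 8], [-4, 5]].
Characteristic polynomial det(A - λI) = λ^2 - 2λ + 17 = 0.
Eigenvalues λ = 1 ± 4i (complex conjugate pair).
For λ=1+4i: an eigenvector is (1,0) - i(-1,-1) = (1 + i, 0 + i).
A real fundamental pair from Re and Im of e^((1+4i)t)v: X_1 = e^(t)(cos(4t)·(1,0) + sin(4t)·(-1,-1)), X_2 = e^(t)(sin(4t)·(1,0) - cos(4t)·(-1,-1)).
General solution: c_1X_1 + c_2X_2.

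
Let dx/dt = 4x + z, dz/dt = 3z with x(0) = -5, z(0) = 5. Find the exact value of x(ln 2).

A = [[4,1],[0,3]]; eigenvalues λ = 4, 3.
Eigenvectors: (1,0) for λ=4, (1,-1) for λ=3.
From the initial condition, c_1 = 0, c_2 = -5.
x(ln 2) = (0)(2^4)(1) + (-5)(2^3)(1) = -40.

-40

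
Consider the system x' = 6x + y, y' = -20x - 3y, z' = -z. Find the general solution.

x(t) = K_1e^(2t) - K_3e^(t), y(t) = -4K_1e^(2t) + 5K_3e^(t), z(t) = K_2e^(-t)

Coefficient matrix A = [[6, 1, 0], [-20, -3, 0], [0, 0, -1]].
det(A - λI) = 0 gives eigenvalues λ = 2, -1, 1.
For λ=2: eigenvector (1,-4,0).
For λ=-1: eigenvector (0,0,1).
For λ=1: eigenvector (-1,5,0).
General solution: K_1e^(2t)(1,-4,0) + K_2e^(-t)(0,0,1) + K_3e^(t)(-1,5,0).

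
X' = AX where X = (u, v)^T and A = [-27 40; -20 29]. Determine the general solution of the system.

Coefficient matrix A = [[-27, 40], [-20, 29]].
Characteristic polynomial det(A - λI) = λ^2 - 2λ + 17 = 0.
Eigenvalues λ = 1 ± 4i (complex conjugate pair).
For λ=1+4i: an eigenvector is (1,1) - i(3,2) = (1 - 3i, 1 - 2i).
A real fundamental pair from Re and Im of e^((1+4i)t)v: X_1 = e^(t)(cos(4t)·(1,1) + sin(4t)·(3,2)), X_2 = e^(t)(sin(4t)·(1,1) - cos(4t)·(3,2)).
General solution: K_1X_1 + K_2X_2.

u(t) = 3K_1e^(t)sin(4t) + K_1e^(t)cos(4t) + K_2e^(t)sin(4t) - 3K_2e^(t)cos(4t), v(t) = 2K_1e^(t)sin(4t) + K_1e^(t)cos(4t) + K_2e^(t)sin(4t) - 2K_2e^(t)cos(4t)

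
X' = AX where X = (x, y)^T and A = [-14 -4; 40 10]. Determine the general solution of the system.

x(t) = -K_1e^(-2t)sin(4t) + K_2e^(-2t)cos(4t), y(t) = 3K_1e^(-2t)sin(4t) + K_1e^(-2t)cos(4t) + K_2e^(-2t)sin(4t) - 3K_2e^(-2t)cos(4t)

Coefficient matrix A = [[-14, -4], [40, 10]].
Characteristic polynomial det(A - λI) = λ^2 + 4λ + 20 = 0.
Eigenvalues λ = -2 ± 4i (complex conjugate pair).
For λ=-2+4i: an eigenvector is (0,1) - i(-1,3) = (0 + i, 1 - 3i).
A real fundamental pair from Re and Im of e^((-2+4i)t)v: X_1 = e^(-2t)(cos(4t)·(0,1) + sin(4t)·(-1,3)), X_2 = e^(-2t)(sin(4t)·(0,1) - cos(4t)·(-1,3)).
General solution: K_1X_1 + K_2X_2.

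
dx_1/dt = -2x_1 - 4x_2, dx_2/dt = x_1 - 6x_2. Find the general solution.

Coefficient matrix A = [[-2, -4], [1, -6]].
Characteristic polynomial det(A - λI) = λ^2 + 8λ + 16 = 0.
Single eigenvalue λ = -4 with algebraic multiplicity 2.
Eigenvector v = (-2,-1); generalized eigenvector w with (A-λI)w=v is (3,2).
General solution: e^(-4t)[K_1·v + K_2·(t·v + w)].

x_1(t) = -2K_1e^(-4t) - 2K_2te^(-4t) + 3K_2e^(-4t), x_2(t) = -K_1e^(-4t) - K_2te^(-4t) + 2K_2e^(-4t)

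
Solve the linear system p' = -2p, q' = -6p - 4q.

Coefficient matrix A = [[-2, 0], [-6, -4]].
Characteristic polynomial det(A - λI) = λ^2 + 6λ + 8 = 0.
Eigenvalues λ = -2, -4.
For λ=-2: (A-λI) row 2 is [-6, -2], so an eigenvector is (1, -3).
For λ=-4: (A-λI) row 1 is [2, 0], so an eigenvector is (0, 1).
General solution: K_1e^(-2t)(1,-3) + K_2e^(-4t)(0,1).

p(t) = K_1e^(-2t), q(t) = -3K_1e^(-2t) + K_2e^(-4t)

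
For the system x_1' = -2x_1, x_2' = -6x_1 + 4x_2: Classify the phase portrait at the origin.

saddle

A = [[-2,0],[-6,4]]; det(A-λI) = λ^2 - 2λ - 8.
λ = 4, -2: opposite signs.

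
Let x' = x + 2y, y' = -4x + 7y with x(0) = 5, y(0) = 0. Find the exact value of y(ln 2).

-240

A = [[1,2],[-4,7]]; eigenvalues λ = 3, 5.
Eigenvectors: (-1,-1) for λ=3, (1,2) for λ=5.
From the initial condition, c_1 = -10, c_2 = -5.
y(ln 2) = (-10)(2^3)(-1) + (-5)(2^5)(2) = -240.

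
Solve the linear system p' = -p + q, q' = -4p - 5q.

Coefficient matrix A = [[-1, 1], [-4, -5]].
Characteristic polynomial det(A - λI) = λ^2 + 6λ + 9 = 0.
Single eigenvalue λ = -3 with algebraic multiplicity 2.
Eigenvector v = (-1,2); generalized eigenvector w with (A-λI)w=v is (1,-3).
General solution: e^(-3t)[C_1·v + C_2·(t·v + w)].

p(t) = -C_1e^(-3t) - C_2te^(-3t) + C_2e^(-3t), q(t) = 2C_1e^(-3t) + 2C_2te^(-3t) - 3C_2e^(-3t)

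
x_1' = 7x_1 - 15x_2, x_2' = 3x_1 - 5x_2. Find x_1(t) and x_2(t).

x_1(t) = C_1e^(t)sin(3t) - 2C_1e^(t)cos(3t) - 2C_2e^(t)sin(3t) - C_2e^(t)cos(3t), x_2(t) = -C_1e^(t)cos(3t) - C_2e^(t)sin(3t)

Coefficient matrix A = [[7, -15], [3, -5]].
Characteristic polynomial det(A - λI) = λ^2 - 2λ + 10 = 0.
Eigenvalues λ = 1 ± 3i (complex conjugate pair).
For λ=1+3i: an eigenvector is (-2,-1) - i(1,0) = (-2 - i, -1).
A real fundamental pair from Re and Im of e^((1+3i)t)v: X_1 = e^(t)(cos(3t)·(-2,-1) + sin(3t)·(1,0)), X_2 = e^(t)(sin(3t)·(-2,-1) - cos(3t)·(1,0)).
General solution: C_1X_1 + C_2X_2.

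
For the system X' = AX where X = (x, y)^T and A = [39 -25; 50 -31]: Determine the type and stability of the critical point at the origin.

unstable spiral

A = [[39,-25],[50,-31]]; det(A-λI) = λ^2 - 8λ + 41.
λ = 4 ± 5i: positive real part.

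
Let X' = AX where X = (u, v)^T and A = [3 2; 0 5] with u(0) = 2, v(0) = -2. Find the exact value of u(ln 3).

A = [[3,2],[0,5]]; eigenvalues λ = 3, 5.
Eigenvectors: (1,0) for λ=3, (-1,-1) for λ=5.
From the initial condition, c_1 = 4, c_2 = 2.
u(ln 3) = (4)(3^3)(1) + (2)(3^5)(-1) = -378.

-378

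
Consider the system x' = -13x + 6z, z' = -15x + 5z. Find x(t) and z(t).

Coefficient matrix A = [[-13, 6], [-15, 5]].
Characteristic polynomial det(A - λI) = λ^2 + 8λ + 25 = 0.
Eigenvalues λ = -4 ± 3i (complex conjugate pair).
For λ=-4+3i: an eigenvector is (-1,-2) - i(-1,-1) = (-1 + i, -2 + i).
A real fundamental pair from Re and Im of e^((-4+3i)t)v: X_1 = e^(-4t)(cos(3t)·(-1,-2) + sin(3t)·(-1,-1)), X_2 = e^(-4t)(sin(3t)·(-1,-2) - cos(3t)·(-1,-1)).
General solution: K_1X_1 + K_2X_2.

x(t) = -K_1e^(-4t)sin(3t) - K_1e^(-4t)cos(3t) - K_2e^(-4t)sin(3t) + K_2e^(-4t)cos(3t), z(t) = -K_1e^(-4t)sin(3t) - 2K_1e^(-4t)cos(3t) - 2K_2e^(-4t)sin(3t) + K_2e^(-4t)cos(3t)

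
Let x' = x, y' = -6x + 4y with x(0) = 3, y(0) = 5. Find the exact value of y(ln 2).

-4

A = [[1,0],[-6,4]]; eigenvalues λ = 4, 1.
Eigenvectors: (0,1) for λ=4, (-1,-2) for λ=1.
From the initial condition, c_1 = -1, c_2 = -3.
y(ln 2) = (-1)(2^4)(1) + (-3)(2^1)(-2) = -4.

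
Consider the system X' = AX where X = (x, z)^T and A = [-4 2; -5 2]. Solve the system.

x(t) = K_1e^(-t)sin(t) + K_1e^(-t)cos(t) + K_2e^(-t)sin(t) - K_2e^(-t)cos(t), z(t) = K_1e^(-t)sin(t) + 2K_1e^(-t)cos(t) + 2K_2e^(-t)sin(t) - K_2e^(-t)cos(t)

Coefficient matrix A = [[-4, 2], [-5, 2]].
Characteristic polynomial det(A - λI) = λ^2 + 2λ + 2 = 0.
Eigenvalues λ = -1 ± i (complex conjugate pair).
For λ=-1+i: an eigenvector is (1,2) - i(1,1) = (1 - i, 2 - i).
A real fundamental pair from Re and Im of e^((-1+i)t)v: X_1 = e^(-t)(cos(t)·(1,2) + sin(t)·(1,1)), X_2 = e^(-t)(sin(t)·(1,2) - cos(t)·(1,1)).
General solution: K_1X_1 + K_2X_2.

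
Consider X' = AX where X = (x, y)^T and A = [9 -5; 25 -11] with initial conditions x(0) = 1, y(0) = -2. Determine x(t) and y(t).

Coefficient matrix A = [[9, -5], [25, -11]].
Characteristic polynomial det(A - λI) = λ^2 + 2λ + 26 = 0.
Eigenvalues λ = -1 ± 5i (complex conjugate pair).
For λ=-1+5i: an eigenvector is (0,-1) - i(1,2) = (0 - i, -1 - 2i).
A real fundamental pair from Re and Im of e^((-1+5i)t)v: X_1 = e^(-t)(cos(5t)·(0,-1) + sin(5t)·(1,2)), X_2 = e^(-t)(sin(5t)·(0,-1) - cos(5t)·(1,2)).
General solution: c_1X_1 + c_2X_2.
Applying x(0)=1, y(0)=-2 gives c_1=4, c_2=-1.

x(t) = 4e^(-t)sin(5t) + e^(-t)cos(5t), y(t) = 9e^(-t)sin(5t) - 2e^(-t)cos(5t)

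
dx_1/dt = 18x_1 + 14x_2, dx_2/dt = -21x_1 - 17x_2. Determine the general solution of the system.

x_1(t) = C_1e^(4t) - 2C_2e^(-3t), x_2(t) = -C_1e^(4t) + 3C_2e^(-3t)

Coefficient matrix A = [[18, 14], [-21, -17]].
Characteristic polynomial det(A - λI) = λ^2 - λ - 12 = 0.
Eigenvalues λ = 4, -3.
For λ=4: (A-λI) row 1 is [14, 14], so an eigenvector is (1, -1).
For λ=-3: (A-λI) row 1 is [21, 14], so an eigenvector is (-2, 3).
General solution: C_1e^(4t)(1,-1) + C_2e^(-3t)(-2,3).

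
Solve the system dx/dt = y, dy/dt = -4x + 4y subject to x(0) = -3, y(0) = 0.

Coefficient matrix A = [[0, 1], [-4, 4]].
Characteristic polynomial det(A - λI) = λ^2 - 4λ + 4 = 0.
Single eigenvalue λ = 2 with algebraic multiplicity 2.
Eigenvector v = (1,2); generalized eigenvector w with (A-λI)w=v is (-2,-3).
General solution: e^(2t)[C_1·v + C_2·(t·v + w)].
Applying x(0)=-3, y(0)=0 gives C_1=9, C_2=6.

x(t) = 6te^(2t) - 3e^(2t), y(t) = 12te^(2t)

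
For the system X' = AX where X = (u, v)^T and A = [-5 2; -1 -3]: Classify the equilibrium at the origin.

A = [[-5,2],[-1,-3]]; det(A-λI) = λ^2 + 8λ + 17.
λ = -4 ± i: negative real part.

stable spiral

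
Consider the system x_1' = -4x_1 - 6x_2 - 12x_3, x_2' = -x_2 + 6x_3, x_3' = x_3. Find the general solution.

x_1(t) = C_1e^(-4t) - 2C_2e^(-t) - 6C_3e^(t), x_2(t) = C_2e^(-t) + 3C_3e^(t), x_3(t) = C_3e^(t)

Coefficient matrix A = [[-4, -6, -12], [0, -1, 6], [0, 0, 1]].
det(A - λI) = 0 gives eigenvalues λ = -4, -1, 1.
For λ=-4: eigenvector (1,0,0).
For λ=-1: eigenvector (-2,1,0).
For λ=1: eigenvector (-6,3,1).
General solution: C_1e^(-4t)(1,0,0) + C_2e^(-t)(-2,1,0) + C_3e^(t)(-6,3,1).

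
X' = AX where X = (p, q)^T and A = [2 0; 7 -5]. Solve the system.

Coefficient matrix A = [[2, 0], [7, -5]].
Characteristic polynomial det(A - λI) = λ^2 + 3λ - 10 = 0.
Eigenvalues λ = 2, -5.
For λ=2: (A-λI) row 2 is [7, -7], so an eigenvector is (1, 1).
For λ=-5: (A-λI) row 1 is [7, 0], so an eigenvector is (0, -1).
General solution: c_1e^(2t)(1,1) + c_2e^(-5t)(0,-1).

p(t) = c_1e^(2t), q(t) = c_1e^(2t) - c_2e^(-5t)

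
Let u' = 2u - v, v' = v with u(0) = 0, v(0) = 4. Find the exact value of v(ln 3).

12

A = [[2,-1],[0,1]]; eigenvalues λ = 1, 2.
Eigenvectors: (1,1) for λ=1, (-1,0) for λ=2.
From the initial condition, c_1 = 4, c_2 = 4.
v(ln 3) = (4)(3^1)(1) + (4)(3^2)(0) = 12.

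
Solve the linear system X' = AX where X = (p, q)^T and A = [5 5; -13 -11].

Coefficient matrix A = [[5, 5], [-13, -11]].
Characteristic polynomial det(A - λI) = λ^2 + 6λ + 10 = 0.
Eigenvalues λ = -3 ± i (complex conjugate pair).
For λ=-3+i: an eigenvector is (1,-2) - i(-2,3) = (1 + 2i, -2 - 3i).
A real fundamental pair from Re and Im of e^((-3+i)t)v: X_1 = e^(-3t)(cos(t)·(1,-2) + sin(t)·(-2,3)), X_2 = e^(-3t)(sin(t)·(1,-2) - cos(t)·(-2,3)).
General solution: C_1X_1 + C_2X_2.

p(t) = -2C_1e^(-3t)sin(t) + C_1e^(-3t)cos(t) + C_2e^(-3t)sin(t) + 2C_2e^(-3t)cos(t), q(t) = 3C_1e^(-3t)sin(t) - 2C_1e^(-3t)cos(t) - 2C_2e^(-3t)sin(t) - 3C_2e^(-3t)cos(t)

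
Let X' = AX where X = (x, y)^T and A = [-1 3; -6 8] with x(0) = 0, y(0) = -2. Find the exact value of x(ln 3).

-468

A = [[-1,3],[-6,8]]; eigenvalues λ = 2, 5.
Eigenvectors: (-1,-1) for λ=2, (-1,-2) for λ=5.
From the initial condition, c_1 = -2, c_2 = 2.
x(ln 3) = (-2)(3^2)(-1) + (2)(3^5)(-1) = -468.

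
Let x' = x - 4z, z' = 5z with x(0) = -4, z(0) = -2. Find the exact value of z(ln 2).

A = [[1,-4],[0,5]]; eigenvalues λ = 5, 1.
Eigenvectors: (1,-1) for λ=5, (-1,0) for λ=1.
From the initial condition, c_1 = 2, c_2 = 6.
z(ln 2) = (2)(2^5)(-1) + (6)(2^1)(0) = -64.

-64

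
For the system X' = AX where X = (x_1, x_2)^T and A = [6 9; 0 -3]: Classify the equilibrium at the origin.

saddle

A = [[6,9],[0,-3]]; det(A-λI) = λ^2 - 3λ - 18.
λ = 6, -3: opposite signs.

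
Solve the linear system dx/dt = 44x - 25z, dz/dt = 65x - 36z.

Coefficient matrix A = [[44, -25], [65, -36]].
Characteristic polynomial det(A - λI) = λ^2 - 8λ + 41 = 0.
Eigenvalues λ = 4 ± 5i (complex conjugate pair).
For λ=4+5i: an eigenvector is (1,2) - i(-2,-3) = (1 + 2i, 2 + 3i).
A real fundamental pair from Re and Im of e^((4+5i)t)v: X_1 = e^(4t)(cos(5t)·(1,2) + sin(5t)·(-2,-3)), X_2 = e^(4t)(sin(5t)·(1,2) - cos(5t)·(-2,-3)).
General solution: C_1X_1 + C_2X_2.

x(t) = -2C_1e^(4t)sin(5t) + C_1e^(4t)cos(5t) + C_2e^(4t)sin(5t) + 2C_2e^(4t)cos(5t), z(t) = -3C_1e^(4t)sin(5t) + 2C_1e^(4t)cos(5t) + 2C_2e^(4t)sin(5t) + 3C_2e^(4t)cos(5t)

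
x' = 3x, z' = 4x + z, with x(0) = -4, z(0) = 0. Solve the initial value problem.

Coefficient matrix A = [[3, 0], [4, 1]].
Characteristic polynomial det(A - λI) = λ^2 - 4λ + 3 = 0.
Eigenvalues λ = 3, 1.
For λ=3: (A-λI) row 2 is [4, -2], so an eigenvector is (-1, -2).
For λ=1: (A-λI) row 1 is [2, 0], so an eigenvector is (0, 1).
General solution: C_1e^(3t)(-1,-2) + C_2e^(t)(0,1).
Applying x(0)=-4, z(0)=0 gives C_1=4, C_2=8.

x(t) = -4e^(3t), z(t) = -8e^(3t) + 8e^(t)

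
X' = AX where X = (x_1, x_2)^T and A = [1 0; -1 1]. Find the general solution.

Coefficient matrix A = [[1, 0], [-1, 1]].
Characteristic polynomial det(A - λI) = λ^2 - 2λ + 1 = 0.
Single eigenvalue λ = 1 with algebraic multiplicity 2.
Eigenvector v = (0,1); generalized eigenvector w with (A-λI)w=v is (-1,-2).
General solution: e^(t)[K_1·v + K_2·(t·v + w)].

x_1(t) = -K_2e^(t), x_2(t) = K_1e^(t) + K_2te^(t) - 2K_2e^(t)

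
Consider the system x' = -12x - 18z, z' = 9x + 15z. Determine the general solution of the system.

Coefficient matrix A = [[-12, -18], [9, 15]].
Characteristic polynomial det(A - λI) = λ^2 - 3λ - 18 = 0.
Eigenvalues λ = 6, -3.
For λ=6: (A-λI) row 1 is [-18, -18], so an eigenvector is (1, -1).
For λ=-3: (A-λI) row 1 is [-9, -18], so an eigenvector is (2, -1).
General solution: C_1e^(6t)(1,-1) + C_2e^(-3t)(2,-1).

x(t) = C_1e^(6t) + 2C_2e^(-3t), z(t) = -C_1e^(6t) - C_2e^(-3t)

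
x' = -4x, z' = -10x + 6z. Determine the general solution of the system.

x(t) = -c_1e^(-4t), z(t) = -c_1e^(-4t) + c_2e^(6t)

Coefficient matrix A = [[-4, 0], [-10, 6]].
Characteristic polynomial det(A - λI) = λ^2 - 2λ - 24 = 0.
Eigenvalues λ = -4, 6.
For λ=-4: (A-λI) row 2 is [-10, 10], so an eigenvector is (-1, -1).
For λ=6: (A-λI) row 1 is [-10, 0], so an eigenvector is (0, 1).
General solution: c_1e^(-4t)(-1,-1) + c_2e^(6t)(0,1).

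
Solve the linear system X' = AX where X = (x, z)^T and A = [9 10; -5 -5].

x(t) = c_1e^(2t)sin(t) + 3c_1e^(2t)cos(t) + 3c_2e^(2t)sin(t) - c_2e^(2t)cos(t), z(t) = -c_1e^(2t)sin(t) - 2c_1e^(2t)cos(t) - 2c_2e^(2t)sin(t) + c_2e^(2t)cos(t)

Coefficient matrix A = [[9, 10], [-5, -5]].
Characteristic polynomial det(A - λI) = λ^2 - 4λ + 5 = 0.
Eigenvalues λ = 2 ± i (complex conjugate pair).
For λ=2+i: an eigenvector is (3,-2) - i(1,-1) = (3 - i, -2 + i).
A real fundamental pair from Re and Im of e^((2+i)t)v: X_1 = e^(2t)(cos(t)·(3,-2) + sin(t)·(1,-1)), X_2 = e^(2t)(sin(t)·(3,-2) - cos(t)·(1,-1)).
General solution: c_1X_1 + c_2X_2.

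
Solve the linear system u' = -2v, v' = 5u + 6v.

u(t) = c_1e^(3t)sin(t) - c_1e^(3t)cos(t) - c_2e^(3t)sin(t) - c_2e^(3t)cos(t), v(t) = -2c_1e^(3t)sin(t) + c_1e^(3t)cos(t) + c_2e^(3t)sin(t) + 2c_2e^(3t)cos(t)

Coefficient matrix A = [[0, -2], [5, 6]].
Characteristic polynomial det(A - λI) = λ^2 - 6λ + 10 = 0.
Eigenvalues λ = 3 ± i (complex conjugate pair).
For λ=3+i: an eigenvector is (-1,1) - i(1,-2) = (-1 - i, 1 + 2i).
A real fundamental pair from Re and Im of e^((3+i)t)v: X_1 = e^(3t)(cos(t)·(-1,1) + sin(t)·(1,-2)), X_2 = e^(3t)(sin(t)·(-1,1) - cos(t)·(1,-2)).
General solution: c_1X_1 + c_2X_2.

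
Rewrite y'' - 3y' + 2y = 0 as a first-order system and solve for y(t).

Let x_1 = y, x_2 = y'. Then x_1' = x_2 and x_2' = -2x_1 + 3x_2.
A = [[0,1],[-2,3]]; det(A-λI) = λ^2 - 3λ + 2.
Eigenvalues λ = 2, 1 with eigenvectors (1,2), (1,1).

y(t) = K_1e^(2t) + K_2e^(t)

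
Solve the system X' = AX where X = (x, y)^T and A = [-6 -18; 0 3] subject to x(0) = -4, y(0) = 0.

x(t) = -4e^(-6t), y(t) = 0

Coefficient matrix A = [[-6, -18], [0, 3]].
Characteristic polynomial det(A - λI) = λ^2 + 3λ - 18 = 0.
Eigenvalues λ = 3, -6.
For λ=3: (A-λI) row 1 is [-9, -18], so an eigenvector is (-2, 1).
For λ=-6: (A-λI) row 1 is [0, -18], so an eigenvector is (-1, 0).
General solution: c_1e^(3t)(-2,1) + c_2e^(-6t)(-1,0).
Applying x(0)=-4, y(0)=0 gives c_1=0, c_2=4.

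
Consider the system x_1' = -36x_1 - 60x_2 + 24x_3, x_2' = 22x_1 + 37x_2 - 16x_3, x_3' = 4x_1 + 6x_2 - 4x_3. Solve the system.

Coefficient matrix A = [[-36, -60, 24], [22, 37, -16], [4, 6, -4]].
det(A - λI) = 0 gives eigenvalues λ = 4, -3, -4.
For λ=4: eigenvector (-3,2,0).
For λ=-3: eigenvector (4,-3,-2).
For λ=-4: eigenvector (-3,2,1).
General solution: C_1e^(4t)(-3,2,0) + C_2e^(-3t)(4,-3,-2) + C_3e^(-4t)(-3,2,1).

x_1(t) = -3C_1e^(4t) + 4C_2e^(-3t) - 3C_3e^(-4t), x_2(t) = 2C_1e^(4t) - 3C_2e^(-3t) + 2C_3e^(-4t), x_3(t) = -2C_2e^(-3t) + C_3e^(-4t)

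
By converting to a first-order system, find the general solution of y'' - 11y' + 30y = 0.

Let x_1 = y, x_2 = y'. Then x_1' = x_2 and x_2' = -30x_1 + 11x_2.
A = [[0,1],[-30,11]]; det(A-λI) = λ^2 - 11λ + 30.
Eigenvalues λ = 6, 5 with eigenvectors (1,6), (1,5).

y(t) = c_1e^(6t) + c_2e^(5t)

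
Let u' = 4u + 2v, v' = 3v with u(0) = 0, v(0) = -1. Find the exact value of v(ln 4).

A = [[4,2],[0,3]]; eigenvalues λ = 3, 4.
Eigenvectors: (2,-1) for λ=3, (1,0) for λ=4.
From the initial condition, c_1 = 1, c_2 = -2.
v(ln 4) = (1)(4^3)(-1) + (-2)(4^4)(0) = -64.

-64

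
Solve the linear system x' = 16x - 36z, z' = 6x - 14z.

x(t) = -2C_1e^(-2t) + 3C_2e^(4t), z(t) = -C_1e^(-2t) + C_2e^(4t)

Coefficient matrix A = [[16, -36], [6, -14]].
Characteristic polynomial det(A - λI) = λ^2 - 2λ - 8 = 0.
Eigenvalues λ = -2, 4.
For λ=-2: (A-λI) row 1 is [18, -36], so an eigenvector is (-2, -1).
For λ=4: (A-λI) row 1 is [12, -36], so an eigenvector is (3, 1).
General solution: C_1e^(-2t)(-2,-1) + C_2e^(4t)(3,1).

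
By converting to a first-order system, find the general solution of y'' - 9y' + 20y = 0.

Let x_1 = y, x_2 = y'. Then x_1' = x_2 and x_2' = -20x_1 + 9x_2.
A = [[0,1],[-20,9]]; det(A-λI) = λ^2 - 9λ + 20.
Eigenvalues λ = 5, 4 with eigenvectors (1,5), (1,4).

y(t) = c_1e^(5t) + c_2e^(4t)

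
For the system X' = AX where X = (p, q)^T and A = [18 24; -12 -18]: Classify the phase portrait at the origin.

saddle

A = [[18,24],[-12,-18]]; det(A-λI) = λ^2 - 36.
λ = -6, 6: opposite signs.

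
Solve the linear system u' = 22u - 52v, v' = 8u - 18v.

Coefficient matrix A = [[22, -52], [8, -18]].
Characteristic polynomial det(A - λI) = λ^2 - 4λ + 20 = 0.
Eigenvalues λ = 2 ± 4i (complex conjugate pair).
For λ=2+4i: an eigenvector is (-3,-1) - i(-2,-1) = (-3 + 2i, -1 + i).
A real fundamental pair from Re and Im of e^((2+4i)t)v: X_1 = e^(2t)(cos(4t)·(-3,-1) + sin(4t)·(-2,-1)), X_2 = e^(2t)(sin(4t)·(-3,-1) - cos(4t)·(-2,-1)).
General solution: C_1X_1 + C_2X_2.

u(t) = -2C_1e^(2t)sin(4t) - 3C_1e^(2t)cos(4t) - 3C_2e^(2t)sin(4t) + 2C_2e^(2t)cos(4t), v(t) = -C_1e^(2t)sin(4t) - C_1e^(2t)cos(4t) - C_2e^(2t)sin(4t) + C_2e^(2t)cos(4t)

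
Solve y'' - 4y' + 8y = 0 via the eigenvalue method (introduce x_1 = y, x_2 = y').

Let x_1 = y, x_2 = y'. Then x_1' = x_2 and x_2' = -8x_1 + 4x_2.
A = [[0,1],[-8,4]]; det(A-λI) = λ^2 - 4λ + 8.
Eigenvalues λ = 2 ± 2i.

y(t) = c_1e^(2t)cos(2t) + c_2e^(2t)sin(2t)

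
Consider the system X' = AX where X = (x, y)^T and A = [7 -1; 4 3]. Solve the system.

x(t) = K_1e^(5t) + K_2te^(5t), y(t) = 2K_1e^(5t) + 2K_2te^(5t) - K_2e^(5t)

Coefficient matrix A = [[7, -1], [4, 3]].
Characteristic polynomial det(A - λI) = λ^2 - 10λ + 25 = 0.
Single eigenvalue λ = 5 with algebraic multiplicity 2.
Eigenvector v = (1,2); generalized eigenvector w with (A-λI)w=v is (0,-1).
General solution: e^(5t)[K_1·v + K_2·(t·v + w)].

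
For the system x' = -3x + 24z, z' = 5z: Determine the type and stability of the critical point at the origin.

A = [[-3,24],[0,5]]; det(A-λI) = λ^2 - 2λ - 15.
λ = 5, -3: opposite signs.

saddle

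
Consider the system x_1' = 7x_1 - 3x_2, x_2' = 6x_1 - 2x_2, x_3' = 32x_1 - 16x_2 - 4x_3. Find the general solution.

Coefficient matrix A = [[7, -3, 0], [6, -2, 0], [32, -16, -4]].
det(A - λI) = 0 gives eigenvalues λ = 1, 4, -4.
For λ=1: eigenvector (-1,-2,0).
For λ=4: eigenvector (1,1,2).
For λ=-4: eigenvector (0,0,1).
General solution: c_1e^(t)(-1,-2,0) + c_2e^(4t)(1,1,2) + c_3e^(-4t)(0,0,1).

x_1(t) = -c_1e^(t) + c_2e^(4t), x_2(t) = -2c_1e^(t) + c_2e^(4t), x_3(t) = 2c_2e^(4t) + c_3e^(-4t)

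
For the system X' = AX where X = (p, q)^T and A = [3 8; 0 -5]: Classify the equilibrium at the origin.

A = [[3,8],[0,-5]]; det(A-λI) = λ^2 + 2λ - 15.
λ = -5, 3: opposite signs.

saddle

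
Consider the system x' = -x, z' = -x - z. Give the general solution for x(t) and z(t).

Coefficient matrix A = [[-1, 0], [-1, -1]].
Characteristic polynomial det(A - λI) = λ^2 + 2λ + 1 = 0.
Single eigenvalue λ = -1 with algebraic multiplicity 2.
Eigenvector v = (0,-1); generalized eigenvector w with (A-λI)w=v is (1,2).
General solution: e^(-t)[C_1·v + C_2·(t·v + w)].

x(t) = C_2e^(-t), z(t) = -C_1e^(-t) - C_2te^(-t) + 2C_2e^(-t)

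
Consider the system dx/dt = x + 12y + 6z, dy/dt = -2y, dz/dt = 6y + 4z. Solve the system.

Coefficient matrix A = [[1, 12, 6], [0, -2, 0], [0, 6, 4]].
det(A - λI) = 0 gives eigenvalues λ = -2, 1, 4.
For λ=-2: eigenvector (-2,1,-1).
For λ=1: eigenvector (1,0,0).
For λ=4: eigenvector (2,0,1).
General solution: K_1e^(-2t)(-2,1,-1) + K_2e^(t)(1,0,0) + K_3e^(4t)(2,0,1).

x(t) = -2K_1e^(-2t) + K_2e^(t) + 2K_3e^(4t), y(t) = K_1e^(-2t), z(t) = -K_1e^(-2t) + K_3e^(4t)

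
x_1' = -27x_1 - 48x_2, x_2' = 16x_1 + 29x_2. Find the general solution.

x_1(t) = -3K_1e^(5t) + 2K_2e^(-3t), x_2(t) = 2K_1e^(5t) - K_2e^(-3t)

Coefficient matrix A = [[-27, -48], [16, 29]].
Characteristic polynomial det(A - λI) = λ^2 - 2λ - 15 = 0.
Eigenvalues λ = 5, -3.
For λ=5: (A-λI) row 1 is [-32, -48], so an eigenvector is (-3, 2).
For λ=-3: (A-λI) row 1 is [-24, -48], so an eigenvector is (2, -1).
General solution: K_1e^(5t)(-3,2) + K_2e^(-3t)(2,-1).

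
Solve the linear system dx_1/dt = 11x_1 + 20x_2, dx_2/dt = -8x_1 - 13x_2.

x_1(t) = -K_1e^(-t)sin(4t) - 2K_1e^(-t)cos(4t) - 2K_2e^(-t)sin(4t) + K_2e^(-t)cos(4t), x_2(t) = K_1e^(-t)sin(4t) + K_1e^(-t)cos(4t) + K_2e^(-t)sin(4t) - K_2e^(-t)cos(4t)

Coefficient matrix A = [[11, 20], [-8, -13]].
Characteristic polynomial det(A - λI) = λ^2 + 2λ + 17 = 0.
Eigenvalues λ = -1 ± 4i (complex conjugate pair).
For λ=-1+4i: an eigenvector is (-2,1) - i(-1,1) = (-2 + i, 1 - i).
A real fundamental pair from Re and Im of e^((-1+4i)t)v: X_1 = e^(-t)(cos(4t)·(-2,1) + sin(4t)·(-1,1)), X_2 = e^(-t)(sin(4t)·(-2,1) - cos(4t)·(-1,1)).
General solution: K_1X_1 + K_2X_2.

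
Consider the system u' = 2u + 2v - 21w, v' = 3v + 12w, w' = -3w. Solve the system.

Coefficient matrix A = [[2, 2, -21], [0, 3, 12], [0, 0, -3]].
det(A - λI) = 0 gives eigenvalues λ = 2, -3, 3.
For λ=2: eigenvector (1,0,0).
For λ=-3: eigenvector (5,-2,1).
For λ=3: eigenvector (2,1,0).
General solution: C_1e^(2t)(1,0,0) + C_2e^(-3t)(5,-2,1) + C_3e^(3t)(2,1,0).

u(t) = C_1e^(2t) + 5C_2e^(-3t) + 2C_3e^(3t), v(t) = -2C_2e^(-3t) + C_3e^(3t), w(t) = C_2e^(-3t)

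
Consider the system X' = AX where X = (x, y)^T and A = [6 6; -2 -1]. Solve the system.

Coefficient matrix A = [[6, 6], [-2, -1]].
Characteristic polynomial det(A - λI) = λ^2 - 5λ + 6 = 0.
Eigenvalues λ = 2, 3.
For λ=2: (A-λI) row 1 is [4, 6], so an eigenvector is (-3, 2).
For λ=3: (A-λI) row 1 is [3, 6], so an eigenvector is (-2, 1).
General solution: C_1e^(2t)(-3,2) + C_2e^(3t)(-2,1).

x(t) = -3C_1e^(2t) - 2C_2e^(3t), y(t) = 2C_1e^(2t) + C_2e^(3t)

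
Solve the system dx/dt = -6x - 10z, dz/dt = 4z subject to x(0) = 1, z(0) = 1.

Coefficient matrix A = [[-6, -10], [0, 4]].
Characteristic polynomial det(A - λI) = λ^2 + 2λ - 24 = 0.
Eigenvalues λ = 4, -6.
For λ=4: (A-λI) row 1 is [-10, -10], so an eigenvector is (1, -1).
For λ=-6: (A-λI) row 1 is [0, -10], so an eigenvector is (1, 0).
General solution: C_1e^(4t)(1,-1) + C_2e^(-6t)(1,0).
Applying x(0)=1, z(0)=1 gives C_1=-1, C_2=2.

x(t) = -e^(4t) + 2e^(-6t), z(t) = e^(4t)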